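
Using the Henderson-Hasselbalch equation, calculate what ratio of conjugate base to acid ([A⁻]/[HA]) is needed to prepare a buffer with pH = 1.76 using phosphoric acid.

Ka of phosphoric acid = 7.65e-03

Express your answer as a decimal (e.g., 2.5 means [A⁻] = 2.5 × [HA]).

pKa = -log(7.65e-03) = 2.1163. pH = pKa + log([A⁻]/[HA]), so log([A⁻]/[HA]) = pH − pKa = 1.76 − 2.1163 = -0.3563. [A⁻]/[HA] = 10^(-0.3563) = 0.440

[A⁻]/[HA] = 0.440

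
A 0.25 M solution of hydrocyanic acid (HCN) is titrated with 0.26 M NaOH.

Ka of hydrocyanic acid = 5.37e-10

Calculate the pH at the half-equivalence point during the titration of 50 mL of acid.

At half-equivalence [HA] = [A⁻], so Henderson-Hasselbalch gives pH = pKa = -log(5.37e-10) = 9.27.

pH = pKa = 9.27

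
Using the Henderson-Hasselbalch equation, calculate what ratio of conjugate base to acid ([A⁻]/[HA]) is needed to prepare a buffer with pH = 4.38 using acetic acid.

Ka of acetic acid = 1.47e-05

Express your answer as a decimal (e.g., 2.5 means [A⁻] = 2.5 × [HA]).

pKa = -log(1.47e-05) = 4.8327. pH = pKa + log([A⁻]/[HA]), so log([A⁻]/[HA]) = pH − pKa = 4.38 − 4.8327 = -0.4527. [A⁻]/[HA] = 10^(-0.4527) = 0.353

[A⁻]/[HA] = 0.353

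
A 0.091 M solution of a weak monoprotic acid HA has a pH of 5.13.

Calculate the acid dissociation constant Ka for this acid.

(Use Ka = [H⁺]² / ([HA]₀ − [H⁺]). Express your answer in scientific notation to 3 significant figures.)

[H⁺] = 10^(−pH) = 10^(−5.13) = 7.413e-06 M. For HA ⇌ H⁺ + A⁻, Ka = [H⁺][A⁻]/[HA] = [H⁺]² / ([HA]₀ − [H⁺]) = (7.413e-06)² / (0.091 − 7.413e-06) = 6.04e-10.

K_a = 6.04e-10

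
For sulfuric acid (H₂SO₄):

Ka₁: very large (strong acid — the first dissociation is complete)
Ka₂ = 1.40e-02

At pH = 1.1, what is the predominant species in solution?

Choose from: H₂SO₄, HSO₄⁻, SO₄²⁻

The first dissociation is complete, so H₂SO₄ itself is never the predominant species in water; pKa₂ = -log(1.40e-02) = 1.85. For a polyprotic acid the predominant species crosses at each pKa: below pKa_n the protonated form dominates, above it the deprotonated form does. At pH = 1.1, the predominant species is HSO₄⁻.

HSO₄⁻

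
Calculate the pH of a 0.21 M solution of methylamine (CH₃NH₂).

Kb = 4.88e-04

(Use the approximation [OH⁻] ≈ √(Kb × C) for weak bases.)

[OH⁻] = √(Kb × C) = √(4.88e-04 × 0.21) = 1.0123e-02. pOH = 1.99, pH = 14 - pOH

pH = 12.01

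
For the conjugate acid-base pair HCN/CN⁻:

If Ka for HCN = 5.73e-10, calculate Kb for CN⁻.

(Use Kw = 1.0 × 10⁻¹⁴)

For a conjugate pair Ka × Kb = Kw, so Kb = Kw/Ka = 1.0 × 10⁻¹⁴ / 5.73e-10 = 1.75e-05.

K_b = 1.75e-05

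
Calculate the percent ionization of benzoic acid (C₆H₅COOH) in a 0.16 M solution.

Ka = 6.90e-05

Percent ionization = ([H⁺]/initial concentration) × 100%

Using Ka equilibrium: x² + Ka×x - Ka×C = 0. Solving: [H⁺] = 3.2883e-03. Percent = (3.2883e-03/0.16) × 100

Percent ionization = 2.06%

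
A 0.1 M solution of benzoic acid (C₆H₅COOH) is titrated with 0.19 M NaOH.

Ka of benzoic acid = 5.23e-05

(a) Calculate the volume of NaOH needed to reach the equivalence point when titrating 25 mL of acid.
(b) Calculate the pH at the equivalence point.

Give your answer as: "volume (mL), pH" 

moles acid = 0.1 × 25/1000 = 0.0025 mol; V_base = moles/0.19 × 1000 = 13.2 mL. At equivalence only the conjugate base is present: [A⁻] = 0.0025/0.038 = 6.5517e-02 M. Kb = Kw/Ka = 1.91e-10; [OH⁻] = √(Kb × [A⁻]) = 3.5394e-06; pOH = 5.45; pH = 14 - pOH = 8.55.

V = 13.2 mL, pH = 8.55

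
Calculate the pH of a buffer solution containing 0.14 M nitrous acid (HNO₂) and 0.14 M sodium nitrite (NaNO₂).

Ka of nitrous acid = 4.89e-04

pKa = -log(4.89e-04) = 3.31. pH = pKa + log([A⁻]/[HA]) = 3.31 + log(0.14/0.14)

pH = 3.31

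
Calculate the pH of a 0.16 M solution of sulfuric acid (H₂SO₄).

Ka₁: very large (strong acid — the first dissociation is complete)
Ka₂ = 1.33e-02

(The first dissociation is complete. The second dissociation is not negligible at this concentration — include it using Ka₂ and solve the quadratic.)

First dissociation is complete: [H⁺]₀ = [HSO₄⁻]₀ = C = 0.16 M. Second dissociation HSO₄⁻ ⇌ H⁺ + SO₄²⁻: let x = [SO₄²⁻]. Ka₂ = (C + x)·x / (C − x) = 1.33e-02 → x² + (C + Ka₂)·x − Ka₂·C = 0 → x² + 0.17330·x − 2.128e-03 = 0. x = (−0.17330 + √(0.17330² + 4 × 2.128e-03)) / 2 = 1.1514e-02 M. [H⁺] = C + x = 0.16 + 1.1514e-02 = 1.7151e-01 M. pH = -log(1.7151e-01) = 0.77.

pH = 0.77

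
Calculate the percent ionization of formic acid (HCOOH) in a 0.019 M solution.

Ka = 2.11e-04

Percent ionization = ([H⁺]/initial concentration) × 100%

Using Ka equilibrium: x² + Ka×x - Ka×C = 0. Solving: [H⁺] = 1.8995e-03. Percent = (1.8995e-03/0.019) × 100

Percent ionization = 10%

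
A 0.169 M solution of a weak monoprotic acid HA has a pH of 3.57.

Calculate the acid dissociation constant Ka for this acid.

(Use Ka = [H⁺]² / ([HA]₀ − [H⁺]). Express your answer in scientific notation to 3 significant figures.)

[H⁺] = 10^(−pH) = 10^(−3.57) = 2.692e-04 M. For HA ⇌ H⁺ + A⁻, Ka = [H⁺][A⁻]/[HA] = [H⁺]² / ([HA]₀ − [H⁺]) = (2.692e-04)² / (0.169 − 2.692e-04) = 4.29e-07.

K_a = 4.29e-07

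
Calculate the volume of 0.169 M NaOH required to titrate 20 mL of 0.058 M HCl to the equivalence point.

At equivalence: moles acid = moles base. moles HCl = 0.058 × 20/1000 = 0.00116 mol. V_base = moles / 0.169 × 1000 = 6.9 mL.

V_{base} = 6.9 mL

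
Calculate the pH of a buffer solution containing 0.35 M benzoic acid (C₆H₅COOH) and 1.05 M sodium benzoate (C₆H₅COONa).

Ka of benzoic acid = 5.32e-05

pKa = -log(5.32e-05) = 4.27. pH = pKa + log([A⁻]/[HA]) = 4.27 + log(1.05/0.35)

pH = 4.75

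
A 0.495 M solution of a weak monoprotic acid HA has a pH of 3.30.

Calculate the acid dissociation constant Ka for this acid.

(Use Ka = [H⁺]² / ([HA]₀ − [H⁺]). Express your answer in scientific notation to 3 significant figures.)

[H⁺] = 10^(−pH) = 10^(−3.30) = 5.012e-04 M. For HA ⇌ H⁺ + A⁻, Ka = [H⁺][A⁻]/[HA] = [H⁺]² / ([HA]₀ − [H⁺]) = (5.012e-04)² / (0.495 − 5.012e-04) = 5.08e-07.

K_a = 5.08e-07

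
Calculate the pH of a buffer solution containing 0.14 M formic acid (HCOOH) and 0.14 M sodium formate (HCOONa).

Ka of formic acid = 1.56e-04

pKa = -log(1.56e-04) = 3.81. pH = pKa + log([A⁻]/[HA]) = 3.81 + log(0.14/0.14)

pH = 3.81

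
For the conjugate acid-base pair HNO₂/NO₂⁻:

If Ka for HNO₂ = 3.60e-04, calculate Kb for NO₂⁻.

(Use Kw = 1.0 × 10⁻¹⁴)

For a conjugate pair Ka × Kb = Kw, so Kb = Kw/Ka = 1.0 × 10⁻¹⁴ / 3.60e-04 = 2.78e-11.

K_b = 2.78e-11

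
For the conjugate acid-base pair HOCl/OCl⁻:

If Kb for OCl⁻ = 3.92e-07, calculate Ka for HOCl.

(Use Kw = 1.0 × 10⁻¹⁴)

For a conjugate pair Ka × Kb = Kw, so Ka = Kw/Kb = 1.0 × 10⁻¹⁴ / 3.92e-07 = 2.55e-08.

K_a = 2.55e-08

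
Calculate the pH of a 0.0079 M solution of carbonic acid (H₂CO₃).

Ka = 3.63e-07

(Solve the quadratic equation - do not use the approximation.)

x² + Ka×x - Ka×C = 0. Using quadratic formula: [H⁺] = 5.3370e-05

pH = 4.27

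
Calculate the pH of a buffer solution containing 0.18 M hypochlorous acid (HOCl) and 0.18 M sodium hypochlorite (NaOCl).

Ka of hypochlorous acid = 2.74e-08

pKa = -log(2.74e-08) = 7.56. pH = pKa + log([A⁻]/[HA]) = 7.56 + log(0.18/0.18)

pH = 7.56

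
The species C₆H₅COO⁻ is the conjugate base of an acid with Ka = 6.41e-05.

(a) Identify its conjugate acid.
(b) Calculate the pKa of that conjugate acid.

(a) The conjugate acid is formed by adding one H⁺ to C₆H₅COO⁻, giving C₆H₅COOH. (b) pKa = -log(Ka) = -log(6.41e-05) = 4.19.

Conjugate acid: C₆H₅COOH; pK_a = 4.19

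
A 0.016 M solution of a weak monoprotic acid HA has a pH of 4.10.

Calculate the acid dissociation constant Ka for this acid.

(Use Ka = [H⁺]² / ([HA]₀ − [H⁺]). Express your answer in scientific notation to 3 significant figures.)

[H⁺] = 10^(−pH) = 10^(−4.10) = 7.943e-05 M. For HA ⇌ H⁺ + A⁻, Ka = [H⁺][A⁻]/[HA] = [H⁺]² / ([HA]₀ − [H⁺]) = (7.943e-05)² / (0.016 − 7.943e-05) = 3.96e-07.

K_a = 3.96e-07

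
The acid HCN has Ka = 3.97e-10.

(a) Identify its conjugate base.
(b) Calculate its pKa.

(a) The conjugate base is formed by removing one H⁺ from HCN, giving CN⁻. (b) pKa = -log(Ka) = -log(3.97e-10) = 9.40.

Conjugate base: CN⁻; pK_a = 9.40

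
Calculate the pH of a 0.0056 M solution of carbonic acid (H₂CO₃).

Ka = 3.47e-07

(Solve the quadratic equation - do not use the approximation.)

x² + Ka×x - Ka×C = 0. Using quadratic formula: [H⁺] = 4.3909e-05

pH = 4.36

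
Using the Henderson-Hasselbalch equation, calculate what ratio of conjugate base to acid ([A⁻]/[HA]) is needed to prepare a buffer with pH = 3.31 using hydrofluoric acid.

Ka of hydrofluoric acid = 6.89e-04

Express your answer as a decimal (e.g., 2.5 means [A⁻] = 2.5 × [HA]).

pKa = -log(6.89e-04) = 3.1618. pH = pKa + log([A⁻]/[HA]), so log([A⁻]/[HA]) = pH − pKa = 3.31 − 3.1618 = 0.1482. [A⁻]/[HA] = 10^(0.1482) = 1.41

[A⁻]/[HA] = 1.41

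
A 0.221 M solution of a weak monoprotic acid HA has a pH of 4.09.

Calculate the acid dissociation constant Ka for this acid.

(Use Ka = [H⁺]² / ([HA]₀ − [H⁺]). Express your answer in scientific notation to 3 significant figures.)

[H⁺] = 10^(−pH) = 10^(−4.09) = 8.128e-05 M. For HA ⇌ H⁺ + A⁻, Ka = [H⁺][A⁻]/[HA] = [H⁺]² / ([HA]₀ − [H⁺]) = (8.128e-05)² / (0.221 − 8.128e-05) = 2.99e-08.

K_a = 2.99e-08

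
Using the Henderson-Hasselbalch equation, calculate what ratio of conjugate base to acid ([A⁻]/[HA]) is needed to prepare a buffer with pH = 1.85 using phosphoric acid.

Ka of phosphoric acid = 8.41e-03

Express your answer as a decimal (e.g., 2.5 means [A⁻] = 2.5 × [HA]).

pKa = -log(8.41e-03) = 2.0752. pH = pKa + log([A⁻]/[HA]), so log([A⁻]/[HA]) = pH − pKa = 1.85 − 2.0752 = -0.2252. [A⁻]/[HA] = 10^(-0.2252) = 0.595

[A⁻]/[HA] = 0.595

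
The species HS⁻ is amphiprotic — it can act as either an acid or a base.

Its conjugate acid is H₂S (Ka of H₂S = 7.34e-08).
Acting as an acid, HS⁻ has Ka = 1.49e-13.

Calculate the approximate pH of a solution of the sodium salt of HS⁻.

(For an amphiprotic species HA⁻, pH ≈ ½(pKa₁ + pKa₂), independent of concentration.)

pKa₁ = -log(7.34e-08) = 7.13; pKa₂ = -log(1.49e-13) = 12.83. For an amphiprotic species, pH ≈ ½(pKa₁ + pKa₂) = ½(7.13 + 12.83) = 9.98.

pH = 9.98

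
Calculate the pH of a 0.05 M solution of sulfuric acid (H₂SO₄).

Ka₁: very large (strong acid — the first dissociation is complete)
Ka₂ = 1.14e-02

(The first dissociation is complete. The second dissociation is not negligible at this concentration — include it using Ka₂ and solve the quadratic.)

First dissociation is complete: [H⁺]₀ = [HSO₄⁻]₀ = C = 0.05 M. Second dissociation HSO₄⁻ ⇌ H⁺ + SO₄²⁻: let x = [SO₄²⁻]. Ka₂ = (C + x)·x / (C − x) = 1.14e-02 → x² + (C + Ka₂)·x − Ka₂·C = 0 → x² + 0.06140·x − 5.700e-04 = 0. x = (−0.06140 + √(0.06140² + 4 × 5.700e-04)) / 2 = 8.1907e-03 M. [H⁺] = C + x = 0.05 + 8.1907e-03 = 5.8191e-02 M. pH = -log(5.8191e-02) = 1.24.

pH = 1.24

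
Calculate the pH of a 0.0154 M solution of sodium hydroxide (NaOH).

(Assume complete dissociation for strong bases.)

[OH⁻] = 0.0154 M for strong base. pOH = -log[OH⁻] = 1.81, pH = 14 - pOH

pH = 12.19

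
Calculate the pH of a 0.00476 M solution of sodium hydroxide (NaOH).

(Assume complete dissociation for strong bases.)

[OH⁻] = 0.00476 M for strong base. pOH = -log[OH⁻] = 2.32, pH = 14 - pOH

pH = 11.68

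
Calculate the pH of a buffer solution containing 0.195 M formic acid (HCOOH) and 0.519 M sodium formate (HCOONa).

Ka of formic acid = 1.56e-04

pKa = -log(1.56e-04) = 3.81. pH = pKa + log([A⁻]/[HA]) = 3.81 + log(0.519/0.195)

pH = 4.23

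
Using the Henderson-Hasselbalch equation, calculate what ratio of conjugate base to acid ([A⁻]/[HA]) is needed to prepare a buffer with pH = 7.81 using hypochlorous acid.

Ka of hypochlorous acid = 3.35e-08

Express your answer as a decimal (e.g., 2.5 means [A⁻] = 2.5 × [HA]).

pKa = -log(3.35e-08) = 7.4750. pH = pKa + log([A⁻]/[HA]), so log([A⁻]/[HA]) = pH − pKa = 7.81 − 7.4750 = 0.3350. [A⁻]/[HA] = 10^(0.3350) = 2.16

[A⁻]/[HA] = 2.16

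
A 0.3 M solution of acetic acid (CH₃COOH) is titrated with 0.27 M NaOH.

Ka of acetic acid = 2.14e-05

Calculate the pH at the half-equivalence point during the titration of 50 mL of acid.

At half-equivalence [HA] = [A⁻], so Henderson-Hasselbalch gives pH = pKa = -log(2.14e-05) = 4.67.

pH = pKa = 4.67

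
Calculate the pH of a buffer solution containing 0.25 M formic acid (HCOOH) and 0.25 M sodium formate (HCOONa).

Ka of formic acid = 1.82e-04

pKa = -log(1.82e-04) = 3.74. pH = pKa + log([A⁻]/[HA]) = 3.74 + log(0.25/0.25)

pH = 3.74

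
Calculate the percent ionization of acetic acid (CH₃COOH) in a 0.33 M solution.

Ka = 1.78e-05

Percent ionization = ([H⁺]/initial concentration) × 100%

Using Ka equilibrium: x² + Ka×x - Ka×C = 0. Solving: [H⁺] = 2.4147e-03. Percent = (2.4147e-03/0.33) × 100

Percent ionization = 0.732%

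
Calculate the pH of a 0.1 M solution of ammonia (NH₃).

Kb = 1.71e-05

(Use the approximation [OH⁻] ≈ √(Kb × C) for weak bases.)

[OH⁻] = √(Kb × C) = √(1.71e-05 × 0.1) = 1.3077e-03. pOH = 2.88, pH = 14 - pOH

pH = 11.12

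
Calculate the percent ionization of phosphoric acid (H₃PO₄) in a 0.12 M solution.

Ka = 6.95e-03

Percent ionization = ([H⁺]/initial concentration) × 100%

Using Ka equilibrium: x² + Ka×x - Ka×C = 0. Solving: [H⁺] = 2.5612e-02. Percent = (2.5612e-02/0.12) × 100

Percent ionization = 21.3%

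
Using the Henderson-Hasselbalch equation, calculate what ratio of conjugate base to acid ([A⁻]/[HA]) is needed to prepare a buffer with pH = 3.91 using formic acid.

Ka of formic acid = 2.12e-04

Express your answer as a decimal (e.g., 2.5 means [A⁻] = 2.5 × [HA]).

pKa = -log(2.12e-04) = 3.6737. pH = pKa + log([A⁻]/[HA]), so log([A⁻]/[HA]) = pH − pKa = 3.91 − 3.6737 = 0.2363. [A⁻]/[HA] = 10^(0.2363) = 1.72

[A⁻]/[HA] = 1.72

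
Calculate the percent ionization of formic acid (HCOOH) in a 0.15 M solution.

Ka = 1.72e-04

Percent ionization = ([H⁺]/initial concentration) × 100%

Using Ka equilibrium: x² + Ka×x - Ka×C = 0. Solving: [H⁺] = 4.9941e-03. Percent = (4.9941e-03/0.15) × 100

Percent ionization = 3.33%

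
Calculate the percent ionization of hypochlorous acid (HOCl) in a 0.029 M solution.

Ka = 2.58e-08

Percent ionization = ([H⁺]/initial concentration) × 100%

Using Ka equilibrium: x² + Ka×x - Ka×C = 0. Solving: [H⁺] = 2.7340e-05. Percent = (2.7340e-05/0.029) × 100

Percent ionization = 0.0943%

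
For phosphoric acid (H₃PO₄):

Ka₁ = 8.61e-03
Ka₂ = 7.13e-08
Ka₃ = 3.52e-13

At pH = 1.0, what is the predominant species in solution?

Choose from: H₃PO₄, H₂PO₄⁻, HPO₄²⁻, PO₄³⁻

pKa₁ = 2.06, pKa₂ = 7.15, pKa₃ = 12.45. For a polyprotic acid the predominant species crosses at each pKa: below pKa_n the protonated form dominates, above it the deprotonated form does. At pH = 1.0, the predominant species is H₃PO₄.

H₃PO₄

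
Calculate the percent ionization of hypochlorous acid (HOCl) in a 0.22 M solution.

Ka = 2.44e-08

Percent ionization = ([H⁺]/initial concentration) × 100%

Using Ka equilibrium: x² + Ka×x - Ka×C = 0. Solving: [H⁺] = 7.3254e-05. Percent = (7.3254e-05/0.22) × 100

Percent ionization = 0.0333%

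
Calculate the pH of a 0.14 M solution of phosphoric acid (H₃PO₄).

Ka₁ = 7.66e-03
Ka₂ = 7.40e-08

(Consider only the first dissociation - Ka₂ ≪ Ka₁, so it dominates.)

First dissociation dominates. From Ka₁ = [H⁺][HA⁻]/[H₂A], x² + Ka₁·x − Ka₁·C = 0 with C = 0.14 M and Ka₁ = 7.66e-03. Solving: [H⁺] = (−Ka₁ + √(Ka₁² + 4·Ka₁·C)) / 2 = 2.9141e-02 M. pH = -log(2.9141e-02) = 1.54.

pH = 1.54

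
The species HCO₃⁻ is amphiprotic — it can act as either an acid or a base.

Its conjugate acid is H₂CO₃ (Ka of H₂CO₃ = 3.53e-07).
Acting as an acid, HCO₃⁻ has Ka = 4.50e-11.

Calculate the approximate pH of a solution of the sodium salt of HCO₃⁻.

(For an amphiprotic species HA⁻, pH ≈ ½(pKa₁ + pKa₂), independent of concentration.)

pKa₁ = -log(3.53e-07) = 6.45; pKa₂ = -log(4.50e-11) = 10.35. For an amphiprotic species, pH ≈ ½(pKa₁ + pKa₂) = ½(6.45 + 10.35) = 8.40.

pH = 8.40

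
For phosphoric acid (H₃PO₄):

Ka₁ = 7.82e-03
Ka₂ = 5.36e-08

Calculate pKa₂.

pKa₂ = -log(Ka₂) = -log(5.36e-08) = 7.27.

pK_{a2} = 7.27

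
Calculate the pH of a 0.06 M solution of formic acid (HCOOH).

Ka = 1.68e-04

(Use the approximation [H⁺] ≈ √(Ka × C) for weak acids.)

[H⁺] = √(Ka × C) = √(1.68e-04 × 0.06) = 3.1749e-03. pH = -log(3.1749e-03)

pH = 2.50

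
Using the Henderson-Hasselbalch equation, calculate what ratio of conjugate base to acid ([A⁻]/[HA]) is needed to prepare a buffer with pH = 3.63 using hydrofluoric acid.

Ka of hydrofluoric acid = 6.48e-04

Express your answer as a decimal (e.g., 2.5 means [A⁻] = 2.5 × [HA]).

pKa = -log(6.48e-04) = 3.1884. pH = pKa + log([A⁻]/[HA]), so log([A⁻]/[HA]) = pH − pKa = 3.63 − 3.1884 = 0.4416. [A⁻]/[HA] = 10^(0.4416) = 2.76

[A⁻]/[HA] = 2.76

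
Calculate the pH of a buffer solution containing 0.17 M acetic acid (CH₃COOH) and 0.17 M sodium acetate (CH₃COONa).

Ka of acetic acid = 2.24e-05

pKa = -log(2.24e-05) = 4.65. pH = pKa + log([A⁻]/[HA]) = 4.65 + log(0.17/0.17)

pH = 4.65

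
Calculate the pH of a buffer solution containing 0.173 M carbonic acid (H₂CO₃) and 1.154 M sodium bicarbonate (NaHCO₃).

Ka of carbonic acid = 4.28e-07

pKa = -log(4.28e-07) = 6.37. pH = pKa + log([A⁻]/[HA]) = 6.37 + log(1.154/0.173)

pH = 7.19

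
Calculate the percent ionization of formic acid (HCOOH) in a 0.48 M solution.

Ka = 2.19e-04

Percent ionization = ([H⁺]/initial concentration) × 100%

Using Ka equilibrium: x² + Ka×x - Ka×C = 0. Solving: [H⁺] = 1.0144e-02. Percent = (1.0144e-02/0.48) × 100

Percent ionization = 2.11%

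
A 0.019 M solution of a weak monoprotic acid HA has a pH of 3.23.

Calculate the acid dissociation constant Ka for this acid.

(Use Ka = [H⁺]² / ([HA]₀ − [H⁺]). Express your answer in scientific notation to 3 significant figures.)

[H⁺] = 10^(−pH) = 10^(−3.23) = 5.888e-04 M. For HA ⇌ H⁺ + A⁻, Ka = [H⁺][A⁻]/[HA] = [H⁺]² / ([HA]₀ − [H⁺]) = (5.888e-04)² / (0.019 − 5.888e-04) = 1.88e-05.

K_a = 1.88e-05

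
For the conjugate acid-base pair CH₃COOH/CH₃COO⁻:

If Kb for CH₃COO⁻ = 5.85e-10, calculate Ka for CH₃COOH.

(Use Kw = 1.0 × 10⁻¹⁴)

For a conjugate pair Ka × Kb = Kw, so Ka = Kw/Kb = 1.0 × 10⁻¹⁴ / 5.85e-10 = 1.71e-05.

K_a = 1.71e-05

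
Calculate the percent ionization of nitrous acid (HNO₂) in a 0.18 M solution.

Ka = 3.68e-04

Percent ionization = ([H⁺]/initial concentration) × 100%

Using Ka equilibrium: x² + Ka×x - Ka×C = 0. Solving: [H⁺] = 7.9569e-03. Percent = (7.9569e-03/0.18) × 100

Percent ionization = 4.42%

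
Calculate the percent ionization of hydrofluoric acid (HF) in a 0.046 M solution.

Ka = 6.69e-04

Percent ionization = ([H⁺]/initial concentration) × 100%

Using Ka equilibrium: x² + Ka×x - Ka×C = 0. Solving: [H⁺] = 5.2230e-03. Percent = (5.2230e-03/0.046) × 100

Percent ionization = 11.4%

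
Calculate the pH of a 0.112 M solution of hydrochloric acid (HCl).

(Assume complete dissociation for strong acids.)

[H⁺] = 0.112 M for strong acid. pH = -log[H⁺] = -log(0.112)

pH = 0.95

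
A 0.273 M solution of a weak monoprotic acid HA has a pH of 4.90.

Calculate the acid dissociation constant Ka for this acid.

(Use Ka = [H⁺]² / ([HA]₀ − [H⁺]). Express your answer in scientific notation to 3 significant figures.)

[H⁺] = 10^(−pH) = 10^(−4.90) = 1.259e-05 M. For HA ⇌ H⁺ + A⁻, Ka = [H⁺][A⁻]/[HA] = [H⁺]² / ([HA]₀ − [H⁺]) = (1.259e-05)² / (0.273 − 1.259e-05) = 5.81e-10.

K_a = 5.81e-10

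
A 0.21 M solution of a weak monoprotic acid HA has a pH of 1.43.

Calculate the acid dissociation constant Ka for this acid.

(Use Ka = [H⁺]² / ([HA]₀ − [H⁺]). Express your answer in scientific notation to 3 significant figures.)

[H⁺] = 10^(−pH) = 10^(−1.43) = 3.715e-02 M. For HA ⇌ H⁺ + A⁻, Ka = [H⁺][A⁻]/[HA] = [H⁺]² / ([HA]₀ − [H⁺]) = (3.715e-02)² / (0.21 − 3.715e-02) = 7.99e-03.

K_a = 7.99e-03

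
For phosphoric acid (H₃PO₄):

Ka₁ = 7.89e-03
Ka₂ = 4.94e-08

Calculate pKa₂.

pKa₂ = -log(Ka₂) = -log(4.94e-08) = 7.31.

pK_{a2} = 7.31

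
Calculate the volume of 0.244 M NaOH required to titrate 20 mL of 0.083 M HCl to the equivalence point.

At equivalence: moles acid = moles base. moles HCl = 0.083 × 20/1000 = 0.00166 mol. V_base = moles / 0.244 × 1000 = 6.8 mL.

V_{base} = 6.8 mL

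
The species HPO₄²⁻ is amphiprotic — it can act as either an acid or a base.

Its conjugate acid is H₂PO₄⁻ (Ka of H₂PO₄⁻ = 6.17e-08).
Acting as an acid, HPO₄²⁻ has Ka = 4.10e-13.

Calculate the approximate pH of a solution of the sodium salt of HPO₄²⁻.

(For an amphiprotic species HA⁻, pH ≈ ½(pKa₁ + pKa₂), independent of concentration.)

pKa₁ = -log(6.17e-08) = 7.21; pKa₂ = -log(4.10e-13) = 12.39. For an amphiprotic species, pH ≈ ½(pKa₁ + pKa₂) = ½(7.21 + 12.39) = 9.80.

pH = 9.80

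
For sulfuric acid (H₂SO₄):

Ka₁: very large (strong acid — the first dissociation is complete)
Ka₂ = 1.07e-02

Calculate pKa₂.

pKa₂ = -log(Ka₂) = -log(1.07e-02) = 1.97.

pK_{a2} = 1.97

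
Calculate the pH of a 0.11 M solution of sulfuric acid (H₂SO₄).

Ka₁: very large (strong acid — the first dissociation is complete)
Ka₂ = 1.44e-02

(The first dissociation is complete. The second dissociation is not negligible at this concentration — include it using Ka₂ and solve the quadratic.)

First dissociation is complete: [H⁺]₀ = [HSO₄⁻]₀ = C = 0.11 M. Second dissociation HSO₄⁻ ⇌ H⁺ + SO₄²⁻: let x = [SO₄²⁻]. Ka₂ = (C + x)·x / (C − x) = 1.44e-02 → x² + (C + Ka₂)·x − Ka₂·C = 0 → x² + 0.12440·x − 1.584e-03 = 0. x = (−0.12440 + √(0.12440² + 4 × 1.584e-03)) / 2 = 1.1643e-02 M. [H⁺] = C + x = 0.11 + 1.1643e-02 = 1.2164e-01 M. pH = -log(1.2164e-01) = 0.91.

pH = 0.91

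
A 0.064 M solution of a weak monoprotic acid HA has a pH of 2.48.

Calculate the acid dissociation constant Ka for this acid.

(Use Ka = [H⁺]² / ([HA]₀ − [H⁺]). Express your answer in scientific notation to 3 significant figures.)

[H⁺] = 10^(−pH) = 10^(−2.48) = 3.311e-03 M. For HA ⇌ H⁺ + A⁻, Ka = [H⁺][A⁻]/[HA] = [H⁺]² / ([HA]₀ − [H⁺]) = (3.311e-03)² / (0.064 − 3.311e-03) = 1.81e-04.

K_a = 1.81e-04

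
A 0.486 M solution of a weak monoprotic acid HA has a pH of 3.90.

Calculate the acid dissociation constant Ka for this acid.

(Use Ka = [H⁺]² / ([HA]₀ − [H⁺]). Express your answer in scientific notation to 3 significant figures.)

[H⁺] = 10^(−pH) = 10^(−3.90) = 1.259e-04 M. For HA ⇌ H⁺ + A⁻, Ka = [H⁺][A⁻]/[HA] = [H⁺]² / ([HA]₀ − [H⁺]) = (1.259e-04)² / (0.486 − 1.259e-04) = 3.26e-08.

K_a = 3.26e-08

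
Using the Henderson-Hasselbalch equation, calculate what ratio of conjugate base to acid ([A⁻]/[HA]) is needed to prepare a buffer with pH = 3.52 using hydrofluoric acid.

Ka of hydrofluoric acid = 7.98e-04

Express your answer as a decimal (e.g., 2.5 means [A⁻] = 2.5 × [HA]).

pKa = -log(7.98e-04) = 3.0980. pH = pKa + log([A⁻]/[HA]), so log([A⁻]/[HA]) = pH − pKa = 3.52 − 3.0980 = 0.4220. [A⁻]/[HA] = 10^(0.4220) = 2.64

[A⁻]/[HA] = 2.64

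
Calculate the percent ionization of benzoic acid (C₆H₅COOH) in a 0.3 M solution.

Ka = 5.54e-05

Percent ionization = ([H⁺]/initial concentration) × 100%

Using Ka equilibrium: x² + Ka×x - Ka×C = 0. Solving: [H⁺] = 4.0492e-03. Percent = (4.0492e-03/0.3) × 100

Percent ionization = 1.35%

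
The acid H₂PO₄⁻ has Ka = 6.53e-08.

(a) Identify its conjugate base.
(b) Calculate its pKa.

(a) The conjugate base is formed by removing one H⁺ from H₂PO₄⁻, giving HPO₄²⁻. (b) pKa = -log(Ka) = -log(6.53e-08) = 7.19.

Conjugate base: HPO₄²⁻; pK_a = 7.19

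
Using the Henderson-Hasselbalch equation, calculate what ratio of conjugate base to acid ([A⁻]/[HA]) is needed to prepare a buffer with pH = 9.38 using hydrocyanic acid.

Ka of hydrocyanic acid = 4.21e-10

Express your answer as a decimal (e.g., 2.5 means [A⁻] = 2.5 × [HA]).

pKa = -log(4.21e-10) = 9.3757. pH = pKa + log([A⁻]/[HA]), so log([A⁻]/[HA]) = pH − pKa = 9.38 − 9.3757 = 0.0043. [A⁻]/[HA] = 10^(0.0043) = 1.01

[A⁻]/[HA] = 1.01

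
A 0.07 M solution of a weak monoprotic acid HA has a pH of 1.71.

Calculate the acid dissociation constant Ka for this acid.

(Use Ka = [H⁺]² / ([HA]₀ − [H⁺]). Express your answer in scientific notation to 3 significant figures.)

[H⁺] = 10^(−pH) = 10^(−1.71) = 1.950e-02 M. For HA ⇌ H⁺ + A⁻, Ka = [H⁺][A⁻]/[HA] = [H⁺]² / ([HA]₀ − [H⁺]) = (1.950e-02)² / (0.07 − 1.950e-02) = 7.53e-03.

K_a = 7.53e-03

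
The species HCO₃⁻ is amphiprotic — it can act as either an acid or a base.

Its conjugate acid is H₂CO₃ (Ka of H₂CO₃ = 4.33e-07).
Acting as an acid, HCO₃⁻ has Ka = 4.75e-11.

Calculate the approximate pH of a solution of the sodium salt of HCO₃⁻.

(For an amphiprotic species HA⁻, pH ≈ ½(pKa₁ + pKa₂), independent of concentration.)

pKa₁ = -log(4.33e-07) = 6.36; pKa₂ = -log(4.75e-11) = 10.32. For an amphiprotic species, pH ≈ ½(pKa₁ + pKa₂) = ½(6.36 + 10.32) = 8.34.

pH = 8.34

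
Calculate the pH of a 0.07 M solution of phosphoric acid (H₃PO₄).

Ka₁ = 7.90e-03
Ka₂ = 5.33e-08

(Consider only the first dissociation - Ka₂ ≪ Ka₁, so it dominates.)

First dissociation dominates. From Ka₁ = [H⁺][HA⁻]/[H₂A], x² + Ka₁·x − Ka₁·C = 0 with C = 0.07 M and Ka₁ = 7.90e-03. Solving: [H⁺] = (−Ka₁ + √(Ka₁² + 4·Ka₁·C)) / 2 = 1.9895e-02 M. pH = -log(1.9895e-02) = 1.70.

pH = 1.70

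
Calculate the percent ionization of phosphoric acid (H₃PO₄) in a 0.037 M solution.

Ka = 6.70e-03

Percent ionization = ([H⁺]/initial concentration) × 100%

Using Ka equilibrium: x² + Ka×x - Ka×C = 0. Solving: [H⁺] = 1.2747e-02. Percent = (1.2747e-02/0.037) × 100

Percent ionization = 34.5%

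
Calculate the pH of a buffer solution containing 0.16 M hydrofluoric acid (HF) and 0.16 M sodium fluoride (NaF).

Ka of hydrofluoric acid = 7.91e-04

pKa = -log(7.91e-04) = 3.10. pH = pKa + log([A⁻]/[HA]) = 3.10 + log(0.16/0.16)

pH = 3.10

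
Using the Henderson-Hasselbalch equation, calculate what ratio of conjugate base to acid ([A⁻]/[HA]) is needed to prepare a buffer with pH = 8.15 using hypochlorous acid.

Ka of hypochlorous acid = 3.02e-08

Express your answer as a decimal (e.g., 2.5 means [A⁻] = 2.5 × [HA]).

pKa = -log(3.02e-08) = 7.5200. pH = pKa + log([A⁻]/[HA]), so log([A⁻]/[HA]) = pH − pKa = 8.15 − 7.5200 = 0.6300. [A⁻]/[HA] = 10^(0.6300) = 4.27

[A⁻]/[HA] = 4.27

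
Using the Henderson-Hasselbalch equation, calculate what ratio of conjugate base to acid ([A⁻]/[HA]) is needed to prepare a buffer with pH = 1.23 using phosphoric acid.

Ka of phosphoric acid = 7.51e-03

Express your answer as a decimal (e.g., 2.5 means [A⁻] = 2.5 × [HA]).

pKa = -log(7.51e-03) = 2.1244. pH = pKa + log([A⁻]/[HA]), so log([A⁻]/[HA]) = pH − pKa = 1.23 − 2.1244 = -0.8944. [A⁻]/[HA] = 10^(-0.8944) = 0.128

[A⁻]/[HA] = 0.128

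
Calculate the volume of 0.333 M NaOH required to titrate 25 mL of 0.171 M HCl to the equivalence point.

At equivalence: moles acid = moles base. moles HCl = 0.171 × 25/1000 = 0.004275 mol. V_base = moles / 0.333 × 1000 = 12.8 mL.

V_{base} = 12.8 mL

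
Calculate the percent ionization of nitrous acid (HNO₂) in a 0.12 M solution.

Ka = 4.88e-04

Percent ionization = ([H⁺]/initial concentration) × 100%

Using Ka equilibrium: x² + Ka×x - Ka×C = 0. Solving: [H⁺] = 7.4123e-03. Percent = (7.4123e-03/0.12) × 100

Percent ionization = 6.18%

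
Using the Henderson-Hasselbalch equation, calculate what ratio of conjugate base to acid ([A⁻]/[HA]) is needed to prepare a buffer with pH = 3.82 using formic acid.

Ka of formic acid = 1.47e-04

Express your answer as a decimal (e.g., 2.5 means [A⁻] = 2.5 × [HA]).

pKa = -log(1.47e-04) = 3.8327. pH = pKa + log([A⁻]/[HA]), so log([A⁻]/[HA]) = pH − pKa = 3.82 − 3.8327 = -0.0127. [A⁻]/[HA] = 10^(-0.0127) = 0.971

[A⁻]/[HA] = 0.971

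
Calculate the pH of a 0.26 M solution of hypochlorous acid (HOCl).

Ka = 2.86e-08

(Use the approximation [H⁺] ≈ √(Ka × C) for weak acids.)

[H⁺] = √(Ka × C) = √(2.86e-08 × 0.26) = 8.6232e-05. pH = -log(8.6232e-05)

pH = 4.06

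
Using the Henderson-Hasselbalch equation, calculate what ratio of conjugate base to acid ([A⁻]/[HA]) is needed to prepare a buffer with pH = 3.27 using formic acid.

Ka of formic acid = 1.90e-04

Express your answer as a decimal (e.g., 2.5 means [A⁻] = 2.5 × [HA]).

pKa = -log(1.90e-04) = 3.7212. pH = pKa + log([A⁻]/[HA]), so log([A⁻]/[HA]) = pH − pKa = 3.27 − 3.7212 = -0.4512. [A⁻]/[HA] = 10^(-0.4512) = 0.354

[A⁻]/[HA] = 0.354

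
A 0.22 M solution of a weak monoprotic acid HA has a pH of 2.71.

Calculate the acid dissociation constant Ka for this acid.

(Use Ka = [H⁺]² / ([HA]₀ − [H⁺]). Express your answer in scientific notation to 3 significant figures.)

[H⁺] = 10^(−pH) = 10^(−2.71) = 1.950e-03 M. For HA ⇌ H⁺ + A⁻, Ka = [H⁺][A⁻]/[HA] = [H⁺]² / ([HA]₀ − [H⁺]) = (1.950e-03)² / (0.22 − 1.950e-03) = 1.74e-05.

K_a = 1.74e-05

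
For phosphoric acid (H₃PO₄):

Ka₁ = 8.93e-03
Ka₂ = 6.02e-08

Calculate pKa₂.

pKa₂ = -log(Ka₂) = -log(6.02e-08) = 7.22.

pK_{a2} = 7.22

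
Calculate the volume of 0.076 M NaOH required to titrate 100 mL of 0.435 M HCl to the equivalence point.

At equivalence: moles acid = moles base. moles HCl = 0.435 × 100/1000 = 0.0435 mol. V_base = moles / 0.076 × 1000 = 572.4 mL.

V_{base} = 572.4 mL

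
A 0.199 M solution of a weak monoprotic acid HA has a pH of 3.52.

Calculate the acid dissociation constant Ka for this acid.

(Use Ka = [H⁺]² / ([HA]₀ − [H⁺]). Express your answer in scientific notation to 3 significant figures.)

[H⁺] = 10^(−pH) = 10^(−3.52) = 3.020e-04 M. For HA ⇌ H⁺ + A⁻, Ka = [H⁺][A⁻]/[HA] = [H⁺]² / ([HA]₀ − [H⁺]) = (3.020e-04)² / (0.199 − 3.020e-04) = 4.59e-07.

K_a = 4.59e-07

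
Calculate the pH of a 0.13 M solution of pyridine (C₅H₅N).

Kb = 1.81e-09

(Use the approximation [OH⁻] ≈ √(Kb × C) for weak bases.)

[OH⁻] = √(Kb × C) = √(1.81e-09 × 0.13) = 1.5339e-05. pOH = 4.81, pH = 14 - pOH

pH = 9.19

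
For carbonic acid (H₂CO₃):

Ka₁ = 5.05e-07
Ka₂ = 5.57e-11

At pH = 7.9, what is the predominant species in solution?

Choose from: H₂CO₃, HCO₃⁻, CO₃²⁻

pKa₁ = 6.30, pKa₂ = 10.25. For a polyprotic acid the predominant species crosses at each pKa: below pKa_n the protonated form dominates, above it the deprotonated form does. At pH = 7.9, the predominant species is HCO₃⁻.

HCO₃⁻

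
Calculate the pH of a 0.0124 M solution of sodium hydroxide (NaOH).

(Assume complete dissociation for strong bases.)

[OH⁻] = 0.0124 M for strong base. pOH = -log[OH⁻] = 1.91, pH = 14 - pOH

pH = 12.09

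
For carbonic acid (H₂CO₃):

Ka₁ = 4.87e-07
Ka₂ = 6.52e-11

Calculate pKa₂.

pKa₂ = -log(Ka₂) = -log(6.52e-11) = 10.19.

pK_{a2} = 10.19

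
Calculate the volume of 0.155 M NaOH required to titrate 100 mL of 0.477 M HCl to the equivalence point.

At equivalence: moles acid = moles base. moles HCl = 0.477 × 100/1000 = 0.0477 mol. V_base = moles / 0.155 × 1000 = 307.7 mL.

V_{base} = 307.7 mL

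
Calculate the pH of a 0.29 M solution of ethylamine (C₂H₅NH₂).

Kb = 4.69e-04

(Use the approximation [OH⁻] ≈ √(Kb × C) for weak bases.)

[OH⁻] = √(Kb × C) = √(4.69e-04 × 0.29) = 1.1662e-02. pOH = 1.93, pH = 14 - pOH

pH = 12.07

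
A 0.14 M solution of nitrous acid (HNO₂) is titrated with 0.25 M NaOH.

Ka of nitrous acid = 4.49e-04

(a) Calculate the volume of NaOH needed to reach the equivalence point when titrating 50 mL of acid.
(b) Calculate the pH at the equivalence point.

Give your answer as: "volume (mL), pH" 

moles acid = 0.14 × 50/1000 = 0.007 mol; V_base = moles/0.25 × 1000 = 28.0 mL. At equivalence only the conjugate base is present: [A⁻] = 0.007/0.078 = 8.9744e-02 M. Kb = Kw/Ka = 2.23e-11; [OH⁻] = √(Kb × [A⁻]) = 1.4138e-06; pOH = 5.85; pH = 14 - pOH = 8.15.

V = 28.0 mL, pH = 8.15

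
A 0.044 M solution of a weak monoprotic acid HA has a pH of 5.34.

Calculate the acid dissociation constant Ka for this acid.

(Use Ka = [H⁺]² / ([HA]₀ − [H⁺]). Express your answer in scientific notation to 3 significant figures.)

[H⁺] = 10^(−pH) = 10^(−5.34) = 4.571e-06 M. For HA ⇌ H⁺ + A⁻, Ka = [H⁺][A⁻]/[HA] = [H⁺]² / ([HA]₀ − [H⁺]) = (4.571e-06)² / (0.044 − 4.571e-06) = 4.75e-10.

K_a = 4.75e-10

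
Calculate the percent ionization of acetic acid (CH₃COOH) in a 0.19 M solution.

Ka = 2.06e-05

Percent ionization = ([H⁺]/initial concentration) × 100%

Using Ka equilibrium: x² + Ka×x - Ka×C = 0. Solving: [H⁺] = 1.9681e-03. Percent = (1.9681e-03/0.19) × 100

Percent ionization = 1.04%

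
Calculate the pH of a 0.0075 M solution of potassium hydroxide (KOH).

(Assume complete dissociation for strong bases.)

[OH⁻] = 0.0075 M for strong base. pOH = -log[OH⁻] = 2.12, pH = 14 - pOH

pH = 11.88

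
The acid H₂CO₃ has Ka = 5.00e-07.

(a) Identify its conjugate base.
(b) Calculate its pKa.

(a) The conjugate base is formed by removing one H⁺ from H₂CO₃, giving HCO₃⁻. (b) pKa = -log(Ka) = -log(5.00e-07) = 6.30.

Conjugate base: HCO₃⁻; pK_a = 6.30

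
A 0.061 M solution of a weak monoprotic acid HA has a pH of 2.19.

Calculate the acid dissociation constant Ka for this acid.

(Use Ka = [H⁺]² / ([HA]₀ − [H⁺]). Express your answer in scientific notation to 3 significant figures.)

[H⁺] = 10^(−pH) = 10^(−2.19) = 6.457e-03 M. For HA ⇌ H⁺ + A⁻, Ka = [H⁺][A⁻]/[HA] = [H⁺]² / ([HA]₀ − [H⁺]) = (6.457e-03)² / (0.061 − 6.457e-03) = 7.64e-04.

K_a = 7.64e-04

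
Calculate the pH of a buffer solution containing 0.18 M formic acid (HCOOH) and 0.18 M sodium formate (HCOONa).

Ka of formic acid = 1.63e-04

pKa = -log(1.63e-04) = 3.79. pH = pKa + log([A⁻]/[HA]) = 3.79 + log(0.18/0.18)

pH = 3.79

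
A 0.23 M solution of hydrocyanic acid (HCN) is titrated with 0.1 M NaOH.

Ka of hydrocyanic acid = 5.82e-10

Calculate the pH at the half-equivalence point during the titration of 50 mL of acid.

At half-equivalence [HA] = [A⁻], so Henderson-Hasselbalch gives pH = pKa = -log(5.82e-10) = 9.24.

pH = pKa = 9.24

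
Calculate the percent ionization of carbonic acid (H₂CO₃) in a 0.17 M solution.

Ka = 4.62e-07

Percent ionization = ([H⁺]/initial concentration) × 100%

Using Ka equilibrium: x² + Ka×x - Ka×C = 0. Solving: [H⁺] = 2.8002e-04. Percent = (2.8002e-04/0.17) × 100

Percent ionization = 0.165%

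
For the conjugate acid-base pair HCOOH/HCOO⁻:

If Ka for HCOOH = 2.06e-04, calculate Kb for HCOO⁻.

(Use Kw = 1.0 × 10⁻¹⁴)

For a conjugate pair Ka × Kb = Kw, so Kb = Kw/Ka = 1.0 × 10⁻¹⁴ / 2.06e-04 = 4.85e-11.

K_b = 4.85e-11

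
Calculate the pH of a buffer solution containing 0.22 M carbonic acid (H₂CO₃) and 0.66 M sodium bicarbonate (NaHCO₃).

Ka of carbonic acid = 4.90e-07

pKa = -log(4.90e-07) = 6.31. pH = pKa + log([A⁻]/[HA]) = 6.31 + log(0.66/0.22)

pH = 6.79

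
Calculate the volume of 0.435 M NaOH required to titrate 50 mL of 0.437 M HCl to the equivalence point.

At equivalence: moles acid = moles base. moles HCl = 0.437 × 50/1000 = 0.02185 mol. V_base = moles / 0.435 × 1000 = 50.2 mL.

V_{base} = 50.2 mL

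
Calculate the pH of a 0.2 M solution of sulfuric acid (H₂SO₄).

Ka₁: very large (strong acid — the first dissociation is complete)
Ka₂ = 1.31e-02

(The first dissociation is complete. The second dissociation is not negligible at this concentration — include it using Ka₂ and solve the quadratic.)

First dissociation is complete: [H⁺]₀ = [HSO₄⁻]₀ = C = 0.2 M. Second dissociation HSO₄⁻ ⇌ H⁺ + SO₄²⁻: let x = [SO₄²⁻]. Ka₂ = (C + x)·x / (C − x) = 1.31e-02 → x² + (C + Ka₂)·x − Ka₂·C = 0 → x² + 0.21310·x − 2.620e-03 = 0. x = (−0.21310 + √(0.21310² + 4 × 2.620e-03)) / 2 = 1.1657e-02 M. [H⁺] = C + x = 0.2 + 1.1657e-02 = 2.1166e-01 M. pH = -log(2.1166e-01) = 0.67.

pH = 0.67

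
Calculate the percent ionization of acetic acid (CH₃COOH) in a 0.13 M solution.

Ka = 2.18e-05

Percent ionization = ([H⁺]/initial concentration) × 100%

Using Ka equilibrium: x² + Ka×x - Ka×C = 0. Solving: [H⁺] = 1.6726e-03. Percent = (1.6726e-03/0.13) × 100

Percent ionization = 1.29%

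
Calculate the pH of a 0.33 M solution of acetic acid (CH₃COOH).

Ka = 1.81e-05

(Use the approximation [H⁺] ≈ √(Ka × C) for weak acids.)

[H⁺] = √(Ka × C) = √(1.81e-05 × 0.33) = 2.4440e-03. pH = -log(2.4440e-03)

pH = 2.61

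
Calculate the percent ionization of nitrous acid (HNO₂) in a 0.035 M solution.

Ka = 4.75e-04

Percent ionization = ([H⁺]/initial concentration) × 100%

Using Ka equilibrium: x² + Ka×x - Ka×C = 0. Solving: [H⁺] = 3.8468e-03. Percent = (3.8468e-03/0.035) × 100

Percent ionization = 11%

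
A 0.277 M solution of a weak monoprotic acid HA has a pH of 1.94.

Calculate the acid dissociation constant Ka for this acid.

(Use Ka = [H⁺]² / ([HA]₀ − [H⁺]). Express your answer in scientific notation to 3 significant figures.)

[H⁺] = 10^(−pH) = 10^(−1.94) = 1.148e-02 M. For HA ⇌ H⁺ + A⁻, Ka = [H⁺][A⁻]/[HA] = [H⁺]² / ([HA]₀ − [H⁺]) = (1.148e-02)² / (0.277 − 1.148e-02) = 4.96e-04.

K_a = 4.96e-04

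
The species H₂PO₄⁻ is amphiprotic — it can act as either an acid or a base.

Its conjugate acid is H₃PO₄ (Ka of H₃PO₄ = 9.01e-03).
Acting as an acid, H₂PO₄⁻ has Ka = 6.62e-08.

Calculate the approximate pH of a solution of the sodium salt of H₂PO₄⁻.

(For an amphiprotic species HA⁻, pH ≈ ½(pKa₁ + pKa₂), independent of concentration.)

pKa₁ = -log(9.01e-03) = 2.05; pKa₂ = -log(6.62e-08) = 7.18. For an amphiprotic species, pH ≈ ½(pKa₁ + pKa₂) = ½(2.05 + 7.18) = 4.61.

pH = 4.61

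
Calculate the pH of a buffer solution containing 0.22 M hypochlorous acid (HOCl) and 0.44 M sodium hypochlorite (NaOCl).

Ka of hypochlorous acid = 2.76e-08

pKa = -log(2.76e-08) = 7.56. pH = pKa + log([A⁻]/[HA]) = 7.56 + log(0.44/0.22)

pH = 7.86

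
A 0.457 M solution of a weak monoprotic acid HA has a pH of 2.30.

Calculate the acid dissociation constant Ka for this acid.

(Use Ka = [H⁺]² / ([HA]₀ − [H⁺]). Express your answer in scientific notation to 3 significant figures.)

[H⁺] = 10^(−pH) = 10^(−2.30) = 5.012e-03 M. For HA ⇌ H⁺ + A⁻, Ka = [H⁺][A⁻]/[HA] = [H⁺]² / ([HA]₀ − [H⁺]) = (5.012e-03)² / (0.457 − 5.012e-03) = 5.56e-05.

K_a = 5.56e-05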